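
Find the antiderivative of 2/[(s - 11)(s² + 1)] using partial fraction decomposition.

Cover-up at s=11: α = 2/(11²+1) = 1/61. Coeff matching: β = -1/61, γ = -11/61. Decomposition: (1/61)/(s - 11) - ((1/61)s + 11/61)/(s² + 1). Integrate: linear → ln, quadratic → (1/2)ln + arctan: (1/61) ln|(s - 11)| - (1/122) ln(s² + 1) - (11/61) arctan(s) + C


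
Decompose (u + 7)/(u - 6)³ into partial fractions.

(u + 7) = P(u - 6)² + Q(u - 6) + R. At u = 6: R = 1·6 + 7 = 13. Coefficients: P = 0, Q = 1
Result: 1/(u - 6)² + 13/(u - 6)³


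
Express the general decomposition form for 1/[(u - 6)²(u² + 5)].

Repeated linear + quadratic: A/(u - 6) + B/(u - 6)² + (Cu + D)/(u² + 5)


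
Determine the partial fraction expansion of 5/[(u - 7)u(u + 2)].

Using cover-up method: P = 5/63, Q = -5/14, R = 5/18
Result: (5/63)/(u - 7) - (5/14)/u + (5/18)/(u + 2)


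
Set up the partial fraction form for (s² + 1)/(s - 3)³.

Repeated linear factor (power 3): α/(s - 3) + β/(s - 3)² + γ/(s - 3)³


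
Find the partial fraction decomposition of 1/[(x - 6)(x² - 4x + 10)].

Cover-up at x = 6: P = 1/(6² - 4·6 + 10) = 1/22. Then Q = -P = -1/22, R = -P·(-4 + 6) = -1/11
Result: (1/22)/(x - 6) - ((1/22)x + 1/11)/(x² - 4x + 10)


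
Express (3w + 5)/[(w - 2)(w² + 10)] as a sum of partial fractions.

At w=2: A = (3·2 + 5)/(2² + 10) = 11/14. B = -A = -11/14, C = 3 - 2·A = 10/7
Result: (11/14)/(w - 2) - ((11/14)w - 10/7)/(w² + 10)


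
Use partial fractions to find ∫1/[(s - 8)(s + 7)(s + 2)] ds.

Cover-up: α = 1/150, β = 1/75, γ = -1/50. Decomposition: (1/150)/(s - 8) + (1/75)/(s + 7) - (1/50)/(s + 2). Integrate each term: (1/150) ln|(s - 8)| + (1/75) ln|(s + 7)| - (1/50) ln|(s + 2)| + C


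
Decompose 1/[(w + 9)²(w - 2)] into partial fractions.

Cover-up at w=2: γ = 1/(2 + 9)² = 1/121. Cover-up at w=-9: β = 1/(-9 - 2) = -1/11. Comparing w² coeff: α = -γ = -1/121
Result: (-1/121)/(w + 9) - (1/11)/(w + 9)² + (1/121)/(w - 2)


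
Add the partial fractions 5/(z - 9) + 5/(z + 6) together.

Common denominator (z - 9)(z + 6). Numerator: 5(z + 6) + 5(z - 9) = (5z + 30) + (5z - 45) = 10z - 15
Result: (10z - 15)/[(z - 9)(z + 6)]


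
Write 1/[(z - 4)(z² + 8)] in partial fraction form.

Cover-up at z = 4: P = 1/(4² + 8) = 1/24. Then Q = -P = -1/24, R = -P·(0 + 4) = -1/6
Result: (1/24)/(z - 4) - ((1/24)z + 1/6)/(z² + 8)


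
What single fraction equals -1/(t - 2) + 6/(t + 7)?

Common denominator (t - 2)(t + 7). Numerator: -1(t + 7) + 6(t - 2) = (-t - 7) + (6t - 12) = 5t - 19
Result: (5t - 19)/[(t - 2)(t + 7)]


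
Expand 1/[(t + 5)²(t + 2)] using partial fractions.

Cover-up at t=-2: C = 1/(-2 + 5)² = 1/9. Cover-up at t=-5: B = 1/(-5 + 2) = -1/3. Comparing t² coeff: A = -C = -1/9
Result: (-1/9)/(t + 5) - (1/3)/(t + 5)² + (1/9)/(t + 2)


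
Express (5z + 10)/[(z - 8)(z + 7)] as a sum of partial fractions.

At z=8: α = (5·8 + 10)/(8 + 7) = 10/3. At z=-7: β = (5·(-7) + 10)/(-7 - 8) = 5/3
Result: (10/3)/(z - 8) + (5/3)/(z + 7)


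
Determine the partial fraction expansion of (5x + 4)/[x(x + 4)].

At x=0: α = (5·0 + 4)/(0 + 4) = 1. At x=-4: β = (5·(-4) + 4)/(-4 - 0) = 4
Result: 1/x + 4/(x + 4)


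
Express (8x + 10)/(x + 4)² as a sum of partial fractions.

(8x + 10) = α(x + 4) + β. At x = -4: β = 8·(-4) + 10 = -22. Coeff of x: α = 8
Result: 8/(x + 4) - 22/(x + 4)²


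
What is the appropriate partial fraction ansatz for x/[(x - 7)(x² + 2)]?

Linear + irreducible quadratic: A/(x - 7) + (Bx + C)/(x² + 2)


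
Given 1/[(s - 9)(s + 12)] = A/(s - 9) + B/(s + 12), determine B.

Cover-up at s = -12: B = 1/(-12 - 9) = -1/21


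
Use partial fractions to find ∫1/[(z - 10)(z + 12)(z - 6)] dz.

Cover-up: α = 1/88, β = 1/396, γ = -1/72. Decomposition: (1/88)/(z - 10) + (1/396)/(z + 12) - (1/72)/(z - 6). Integrate each term: (1/88) ln|(z - 10)| + (1/396) ln|(z + 12)| - (1/72) ln|(z - 6)| + C


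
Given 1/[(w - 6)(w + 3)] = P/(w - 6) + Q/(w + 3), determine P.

Cover-up at w = 6: P = 1/(6 + 3) = 1/9


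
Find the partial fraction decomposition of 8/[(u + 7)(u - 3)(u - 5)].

Using cover-up method: α = 1/15, β = -2/5, γ = 1/3
Result: (1/15)/(u + 7) - (2/5)/(u - 3) + (1/3)/(u - 5)


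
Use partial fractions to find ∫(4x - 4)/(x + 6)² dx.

Decompose: A = 4, B = 4·(-6) - 4 = -28, so (4x - 4)/(x + 6)² = 4/(x + 6) - 28/(x + 6)². Integrate: ∫ A/(x + 6) dx = 4 ln|(x + 6)|; ∫ B/(x + 6)² dx = 28/(x + 6). Sum: 4 ln|(x + 6)| + 28/(x + 6) + C


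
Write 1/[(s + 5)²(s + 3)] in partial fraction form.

Cover-up at s=-3: C = 1/(-3 + 5)² = 1/4. Cover-up at s=-5: B = 1/(-5 + 3) = -1/2. Comparing s² coeff: A = -C = -1/4
Result: (-1/4)/(s + 5) - (1/2)/(s + 5)² + (1/4)/(s + 3)


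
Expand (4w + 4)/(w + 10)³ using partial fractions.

(4w + 4) = A(w + 10)² + B(w + 10) + C. At w = -10: C = 4·(-10) + 4 = -36. Coefficients: A = 0, B = 4
Result: 4/(w + 10)² - 36/(w + 10)³


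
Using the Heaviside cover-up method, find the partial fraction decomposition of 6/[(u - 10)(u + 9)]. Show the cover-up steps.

Cover (u - 10): set u=10, get P = 6/(10 + 9) = 6/19. Cover (u + 9): set u=-9, get Q = 6/(-9 - 10) = -6/19.
Result: (6/19)/(u - 10) - (6/19)/(u + 9)


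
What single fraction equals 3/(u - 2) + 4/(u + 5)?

Common denominator (u - 2)(u + 5). Numerator: 3(u + 5) + 4(u - 2) = (3u + 15) + (4u - 8) = 7u + 7
Result: (7u + 7)/[(u - 2)(u + 5)]


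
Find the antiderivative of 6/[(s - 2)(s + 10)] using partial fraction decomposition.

Decompose: 6/[(s - 2)(s + 10)] = (1/2)/(s - 2) - (1/2)/(s + 10). Integrate each term: (1/2) ln|(s - 2)| - (1/2) ln|(s + 10)| + C


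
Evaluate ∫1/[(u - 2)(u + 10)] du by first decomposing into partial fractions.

Decompose: 1/[(u - 2)(u + 10)] = (1/12)/(u - 2) - (1/12)/(u + 10). Integrate each term: (1/12) ln|(u - 2)| - (1/12) ln|(u + 10)| + C


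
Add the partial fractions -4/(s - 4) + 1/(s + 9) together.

Common denominator (s - 4)(s + 9). Numerator: -4(s + 9) + 1(s - 4) = (-4s - 36) + (s - 4) = -3s - 40
Result: (-3s - 40)/[(s - 4)(s + 9)]


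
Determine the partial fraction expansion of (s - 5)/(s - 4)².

(s - 5) = A(s - 4) + B. At s = 4: B = 1·4 - 5 = -1. Coeff of s: A = 1
Result: 1/(s - 4) - 1/(s - 4)²


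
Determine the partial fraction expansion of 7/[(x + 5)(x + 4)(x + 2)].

Using cover-up method: P = 7/3, Q = -7/2, R = 7/6
Result: (7/3)/(x + 5) - (7/2)/(x + 4) + (7/6)/(x + 2)


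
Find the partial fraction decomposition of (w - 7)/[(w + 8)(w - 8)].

At w=-8: A = (1·(-8) - 7)/(-8 - 8) = 15/16. At w=8: B = (1·8 - 7)/(8 + 8) = 1/16
Result: (15/16)/(w + 8) + (1/16)/(w - 8)


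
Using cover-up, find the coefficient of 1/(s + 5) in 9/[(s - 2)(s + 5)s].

Cover (s + 5), set s=-5: 9/[(-5 - 2)(-5 - 0)] = 9/35


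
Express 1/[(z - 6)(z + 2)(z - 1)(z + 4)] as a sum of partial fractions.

Using Heaviside cover-up: (1/400)/(z - 6) + (1/48)/(z + 2) - (1/75)/(z - 1) - (1/100)/(z + 4)


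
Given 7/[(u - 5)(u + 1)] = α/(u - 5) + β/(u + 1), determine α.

Cover-up at u = 5: α = 7/(5 + 1) = 7/6


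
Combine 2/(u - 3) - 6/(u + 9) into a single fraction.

Common denominator (u - 3)(u + 9). Numerator: 2(u + 9) - 6(u - 3) = (2u + 18) - (6u - 18) = -4u + 36
Result: (-4u + 36)/[(u - 3)(u + 9)]


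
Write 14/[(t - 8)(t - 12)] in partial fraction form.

14/(t - 8)(t - 12) = A/(t - 8) + B/(t - 12). A = 14/(8 - 12) = -7/2, B = 14/(12 - 8) = 7/2
Result: (-7/2)/(t - 8) + (7/2)/(t - 12)


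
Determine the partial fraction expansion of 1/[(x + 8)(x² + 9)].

Cover-up at x = -8: α = 1/((-8)² + 9) = 1/73. Then β = -α = -1/73, γ = -α·(0 - 8) = 8/73
Result: (1/73)/(x + 8) - ((1/73)x - 8/73)/(x² + 9)


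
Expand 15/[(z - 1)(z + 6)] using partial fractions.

15/(z - 1)(z + 6) = A/(z - 1) + B/(z + 6). A = 15/(1 + 6) = 15/7, B = 15/(-6 - 1) = -15/7
Result: (15/7)/(z - 1) - (15/7)/(z + 6)


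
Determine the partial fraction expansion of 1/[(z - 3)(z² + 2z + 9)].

Cover-up at z = 3: P = 1/(3² + 2·3 + 9) = 1/24. Then Q = -P = -1/24, R = -P·(2 + 3) = -5/24
Result: (1/24)/(z - 3) - ((1/24)z + 5/24)/(z² + 2z + 9)


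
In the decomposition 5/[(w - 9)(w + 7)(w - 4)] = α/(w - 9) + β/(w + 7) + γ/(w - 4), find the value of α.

Cover-up at w = 9: α = 5/[(9 + 7)(9 - 4)] = 5/[(16)(5)] = 5/80 = 1/16


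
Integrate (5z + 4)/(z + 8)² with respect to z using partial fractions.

Decompose: α = 5, β = 5·(-8) + 4 = -36, so (5z + 4)/(z + 8)² = 5/(z + 8) - 36/(z + 8)². Integrate: ∫ α/(z + 8) dz = 5 ln|(z + 8)|; ∫ β/(z + 8)² dz = 36/(z + 8). Sum: 5 ln|(z + 8)| + 36/(z + 8) + C


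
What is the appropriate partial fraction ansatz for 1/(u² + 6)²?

Repeated quadratic factor: (αu + β)/(u² + 6) + (γu + δ)/(u² + 6)²


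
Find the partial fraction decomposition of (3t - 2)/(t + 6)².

(3t - 2) = A(t + 6) + B. At t = -6: B = 3·(-6) - 2 = -20. Coeff of t: A = 3
Result: 3/(t + 6) - 20/(t + 6)²


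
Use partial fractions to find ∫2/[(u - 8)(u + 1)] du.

Decompose: 2/[(u - 8)(u + 1)] = (2/9)/(u - 8) - (2/9)/(u + 1). Integrate each term: (2/9) ln|(u - 8)| - (2/9) ln|(u + 1)| + C


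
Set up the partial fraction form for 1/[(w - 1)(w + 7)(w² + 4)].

Two linear + quadratic: A/(w - 1) + B/(w + 7) + (Cw + D)/(w² + 4)


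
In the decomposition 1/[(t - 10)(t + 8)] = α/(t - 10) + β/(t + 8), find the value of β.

Cover-up at t = -8: β = 1/(-8 - 10) = -1/18


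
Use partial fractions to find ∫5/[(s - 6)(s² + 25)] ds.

Cover-up at s=6: α = 5/(6²+25) = 5/61. Coeff matching: β = -5/61, γ = -30/61. Decomposition: (5/61)/(s - 6) - ((5/61)s + 30/61)/(s² + 25). Integrate: linear → ln, quadratic → (1/2)ln + arctan: (5/61) ln|(s - 6)| - (5/122) ln(s² + 25) - (6/61) arctan(s/5) + C


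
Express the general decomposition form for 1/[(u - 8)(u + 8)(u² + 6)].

Two linear + quadratic: A/(u - 8) + B/(u + 8) + (Cu + D)/(u² + 6)


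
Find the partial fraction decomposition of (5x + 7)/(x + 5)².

(5x + 7) = A(x + 5) + B. At x = -5: B = 5·(-5) + 7 = -18. Coeff of x: A = 5
Result: 5/(x + 5) - 18/(x + 5)²


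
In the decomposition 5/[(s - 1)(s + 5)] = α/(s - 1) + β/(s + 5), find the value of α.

Cover-up at s = 1: α = 5/(1 + 5) = 5/6


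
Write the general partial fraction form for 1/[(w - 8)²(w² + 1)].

Repeated linear + quadratic: A/(w - 8) + B/(w - 8)² + (Cw + D)/(w² + 1)


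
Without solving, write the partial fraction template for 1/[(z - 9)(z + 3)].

Distinct linear factors: α/(z - 9) + β/(z + 3)


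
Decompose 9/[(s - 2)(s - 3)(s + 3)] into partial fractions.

Using cover-up method: P = -9/5, Q = 3/2, R = 3/10
Result: (-9/5)/(s - 2) + (3/2)/(s - 3) + (3/10)/(s + 3)


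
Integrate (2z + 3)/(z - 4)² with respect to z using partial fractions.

Decompose: A = 2, B = 2·4 + 3 = 11, so (2z + 3)/(z - 4)² = 2/(z - 4) + 11/(z - 4)². Integrate: ∫ A/(z - 4) dz = 2 ln|(z - 4)|; ∫ B/(z - 4)² dz = -11/(z - 4). Sum: 2 ln|(z - 4)| - 11/(z - 4) + C


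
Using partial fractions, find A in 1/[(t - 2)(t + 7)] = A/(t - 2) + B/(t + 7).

Cover-up at t = 2: A = 1/(2 + 7) = 1/9


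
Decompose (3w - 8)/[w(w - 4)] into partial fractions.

At w=0: α = (3·0 - 8)/(0 - 4) = 2. At w=4: β = (3·4 - 8)/(4 - 0) = 1
Result: 2/w + 1/(w - 4)


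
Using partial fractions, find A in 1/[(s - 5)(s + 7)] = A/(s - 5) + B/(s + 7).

Cover-up at s = 5: A = 1/(5 + 7) = 1/12


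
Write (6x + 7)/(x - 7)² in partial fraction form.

(6x + 7) = A(x - 7) + B. At x = 7: B = 6·7 + 7 = 49. Coeff of x: A = 6
Result: 6/(x - 7) + 49/(x - 7)²


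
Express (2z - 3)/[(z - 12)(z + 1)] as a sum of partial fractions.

At z=12: P = (2·12 - 3)/(12 + 1) = 21/13. At z=-1: Q = (2·(-1) - 3)/(-1 - 12) = 5/13
Result: (21/13)/(z - 12) + (5/13)/(z + 1)


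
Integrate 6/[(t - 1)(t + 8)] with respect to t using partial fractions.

Decompose: 6/[(t - 1)(t + 8)] = (2/3)/(t - 1) - (2/3)/(t + 8). Integrate each term: (2/3) ln|(t - 1)| - (2/3) ln|(t + 8)| + C


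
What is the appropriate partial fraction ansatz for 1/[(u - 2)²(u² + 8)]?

Repeated linear + quadratic: P/(u - 2) + Q/(u - 2)² + (Ru + S)/(u² + 8)


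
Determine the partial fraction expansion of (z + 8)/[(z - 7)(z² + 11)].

At z=7: α = (1·7 + 8)/(7² + 11) = 1/4. β = -α = -1/4, γ = 1 - 7·α = -3/4
Result: (1/4)/(z - 7) - ((1/4)z + 3/4)/(z² + 11)


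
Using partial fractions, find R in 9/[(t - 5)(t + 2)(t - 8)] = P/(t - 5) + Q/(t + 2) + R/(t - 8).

Cover-up at t = 8: R = 9/[(8 - 5)(8 + 2)] = 9/[(3)(10)] = 9/30 = 3/10


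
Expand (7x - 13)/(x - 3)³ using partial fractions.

(7x - 13) = P(x - 3)² + Q(x - 3) + R. At x = 3: R = 7·3 - 13 = 8. Coefficients: P = 0, Q = 7
Result: 7/(x - 3)² + 8/(x - 3)³


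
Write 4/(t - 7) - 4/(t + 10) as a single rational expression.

Common denominator (t - 7)(t + 10). Numerator: 4(t + 10) - 4(t - 7) = (4t + 40) - (4t - 28) = 68
Result: (68)/[(t - 7)(t + 10)]


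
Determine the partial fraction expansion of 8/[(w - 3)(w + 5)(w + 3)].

Using cover-up method: P = 1/6, Q = 1/2, R = -2/3
Result: (1/6)/(w - 3) + (1/2)/(w + 5) - (2/3)/(w + 3)


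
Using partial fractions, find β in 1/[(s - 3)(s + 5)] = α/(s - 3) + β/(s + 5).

Cover-up at s = -5: β = 1/(-5 - 3) = -1/8


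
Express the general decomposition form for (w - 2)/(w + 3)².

Repeated linear factor: α/(w + 3) + β/(w + 3)²


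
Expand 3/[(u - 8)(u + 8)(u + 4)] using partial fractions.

Using cover-up method: A = 1/64, B = 3/64, C = -1/16
Result: (1/64)/(u - 8) + (3/64)/(u + 8) - (1/16)/(u + 4)


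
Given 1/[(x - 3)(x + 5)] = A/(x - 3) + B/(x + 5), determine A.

Cover-up at x = 3: A = 1/(3 + 5) = 1/8


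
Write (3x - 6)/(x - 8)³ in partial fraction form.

(3x - 6) = A(x - 8)² + B(x - 8) + C. At x = 8: C = 3·8 - 6 = 18. Coefficients: A = 0, B = 3
Result: 3/(x - 8)² + 18/(x - 8)³


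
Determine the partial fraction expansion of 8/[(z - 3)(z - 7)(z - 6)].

Using cover-up method: α = 2/3, β = 2, γ = -8/3
Result: (2/3)/(z - 3) + 2/(z - 7) - (8/3)/(z - 6)


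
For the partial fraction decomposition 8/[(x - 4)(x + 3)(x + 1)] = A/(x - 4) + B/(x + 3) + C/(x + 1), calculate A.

Cover-up at x = 4: A = 8/[(4 + 3)(4 + 1)] = 8/[(7)(5)] = 8/35


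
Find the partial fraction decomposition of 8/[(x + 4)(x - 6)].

8/(x + 4)(x - 6) = A/(x + 4) + B/(x - 6). A = 8/(-4 - 6) = -4/5, B = 8/(6 + 4) = 4/5
Result: (-4/5)/(x + 4) + (4/5)/(x - 6)


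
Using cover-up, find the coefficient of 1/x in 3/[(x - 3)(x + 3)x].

Cover x, set x=0: 3/[(0 - 3)(0 + 3)] = -1/3


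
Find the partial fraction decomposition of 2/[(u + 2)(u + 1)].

2/(u + 2)(u + 1) = P/(u + 2) + Q/(u + 1). P = 2/(-2 + 1) = -2, Q = 2/(-1 + 2) = 2
Result: -2/(u + 2) + 2/(u + 1)


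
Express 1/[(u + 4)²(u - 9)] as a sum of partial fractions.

Cover-up at u=9: γ = 1/(9 + 4)² = 1/169. Cover-up at u=-4: β = 1/(-4 - 9) = -1/13. Comparing u² coeff: α = -γ = -1/169
Result: (-1/169)/(u + 4) - (1/13)/(u + 4)² + (1/169)/(u - 9)


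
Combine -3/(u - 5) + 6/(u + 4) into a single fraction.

Common denominator (u - 5)(u + 4). Numerator: -3(u + 4) + 6(u - 5) = (-3u - 12) + (6u - 30) = 3u - 42
Result: (3u - 42)/[(u - 5)(u + 4)]


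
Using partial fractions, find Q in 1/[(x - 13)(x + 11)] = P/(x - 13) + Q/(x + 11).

Cover-up at x = -11: Q = 1/(-11 - 13) = -1/24


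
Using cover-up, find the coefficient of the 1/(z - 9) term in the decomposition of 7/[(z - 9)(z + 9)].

Cover (z - 9), set z=9: 7/((z + 9) at z=9) = 7/(18) = 7/18


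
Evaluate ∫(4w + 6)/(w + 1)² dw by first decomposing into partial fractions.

Decompose: A = 4, B = 4·(-1) + 6 = 2, so (4w + 6)/(w + 1)² = 4/(w + 1) + 2/(w + 1)². Integrate: ∫ A/(w + 1) dw = 4 ln|(w + 1)|; ∫ B/(w + 1)² dw = -2/(w + 1). Sum: 4 ln|(w + 1)| - 2/(w + 1) + C


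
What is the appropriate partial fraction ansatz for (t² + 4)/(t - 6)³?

Repeated linear factor (power 3): A/(t - 6) + B/(t - 6)² + C/(t - 6)³


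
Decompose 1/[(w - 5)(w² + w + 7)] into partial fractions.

Cover-up at w = 5: A = 1/(5² + 1·5 + 7) = 1/37. Then B = -A = -1/37, C = -A·(1 + 5) = -6/37
Result: (1/37)/(w - 5) - ((1/37)w + 6/37)/(w² + w + 7)


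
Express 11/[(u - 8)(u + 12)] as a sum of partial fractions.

11/(u - 8)(u + 12) = P/(u - 8) + Q/(u + 12). P = 11/(8 + 12) = 11/20, Q = 11/(-12 - 8) = -11/20
Result: (11/20)/(u - 8) - (11/20)/(u + 12)


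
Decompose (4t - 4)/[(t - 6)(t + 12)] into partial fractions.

At t=6: A = (4·6 - 4)/(6 + 12) = 10/9. At t=-12: B = (4·(-12) - 4)/(-12 - 6) = 26/9
Result: (10/9)/(t - 6) + (26/9)/(t + 12)


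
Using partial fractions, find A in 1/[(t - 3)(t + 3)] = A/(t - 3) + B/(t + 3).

Cover-up at t = 3: A = 1/(3 + 3) = 1/6


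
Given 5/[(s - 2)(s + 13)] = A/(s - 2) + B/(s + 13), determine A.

Cover-up at s = 2: A = 5/(2 + 13) = 5/15 = 1/3


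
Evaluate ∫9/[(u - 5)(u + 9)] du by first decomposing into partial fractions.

Decompose: 9/[(u - 5)(u + 9)] = (9/14)/(u - 5) - (9/14)/(u + 9). Integrate each term: (9/14) ln|(u - 5)| - (9/14) ln|(u + 9)| + C


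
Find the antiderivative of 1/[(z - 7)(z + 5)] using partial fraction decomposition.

Decompose: 1/[(z - 7)(z + 5)] = (1/12)/(z - 7) - (1/12)/(z + 5). Integrate each term: (1/12) ln|(z - 7)| - (1/12) ln|(z + 5)| + C


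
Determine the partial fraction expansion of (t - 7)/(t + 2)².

(t - 7) = A(t + 2) + B. At t = -2: B = 1·(-2) - 7 = -9. Coeff of t: A = 1
Result: 1/(t + 2) - 9/(t + 2)²


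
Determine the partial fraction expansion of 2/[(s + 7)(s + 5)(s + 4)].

Using cover-up method: P = 1/3, Q = -1, R = 2/3
Result: (1/3)/(s + 7) - 1/(s + 5) + (2/3)/(s + 4)


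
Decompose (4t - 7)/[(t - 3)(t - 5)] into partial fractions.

At t=3: α = (4·3 - 7)/(3 - 5) = -5/2. At t=5: β = (4·5 - 7)/(5 - 3) = 13/2
Result: (-5/2)/(t - 3) + (13/2)/(t - 5)


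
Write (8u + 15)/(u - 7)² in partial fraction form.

(8u + 15) = α(u - 7) + β. At u = 7: β = 8·7 + 15 = 71. Coeff of u: α = 8
Result: 8/(u - 7) + 71/(u - 7)²


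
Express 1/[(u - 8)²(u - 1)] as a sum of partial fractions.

Cover-up at u=1: γ = 1/(1 - 8)² = 1/49. Cover-up at u=8: β = 1/(8 - 1) = 1/7. Comparing u² coeff: α = -γ = -1/49
Result: (-1/49)/(u - 8) + (1/7)/(u - 8)² + (1/49)/(u - 1)


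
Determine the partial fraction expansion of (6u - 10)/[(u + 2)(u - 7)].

At u=-2: α = (6·(-2) - 10)/(-2 - 7) = 22/9. At u=7: β = (6·7 - 10)/(7 + 2) = 32/9
Result: (22/9)/(u + 2) + (32/9)/(u - 7)


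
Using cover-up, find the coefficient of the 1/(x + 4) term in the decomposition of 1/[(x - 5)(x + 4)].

Cover (x + 4), set x=-4: 1/((x - 5) at x=-4) = 1/(-9) = -1/9


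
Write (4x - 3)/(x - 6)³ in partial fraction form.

(4x - 3) = P(x - 6)² + Q(x - 6) + R. At x = 6: R = 4·6 - 3 = 21. Coefficients: P = 0, Q = 4
Result: 4/(x - 6)² + 21/(x - 6)³


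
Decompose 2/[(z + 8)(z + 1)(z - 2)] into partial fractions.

Using cover-up method: α = 1/35, β = -2/21, γ = 1/15
Result: (1/35)/(z + 8) - (2/21)/(z + 1) + (1/15)/(z - 2)


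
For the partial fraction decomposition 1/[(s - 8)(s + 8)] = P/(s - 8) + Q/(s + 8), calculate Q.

Cover-up at s = -8: Q = 1/(-8 - 8) = -1/16


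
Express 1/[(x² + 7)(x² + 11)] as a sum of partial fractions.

Coefficient matching gives A = C = 0, B = 1/(11-7) = 1/4, D = -B = -1/4
Result: (1/4)/(x² + 7) - (1/4)/(x² + 11)


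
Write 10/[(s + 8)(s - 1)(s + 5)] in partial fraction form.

Using cover-up method: A = 10/27, B = 5/27, C = -5/9
Result: (10/27)/(s + 8) + (5/27)/(s - 1) - (5/9)/(s + 5)


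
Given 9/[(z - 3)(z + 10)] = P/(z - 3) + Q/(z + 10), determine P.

Cover-up at z = 3: P = 9/(3 + 10) = 9/13


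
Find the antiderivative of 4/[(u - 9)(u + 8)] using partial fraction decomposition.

Decompose: 4/[(u - 9)(u + 8)] = (4/17)/(u - 9) - (4/17)/(u + 8). Integrate each term: (4/17) ln|(u - 9)| - (4/17) ln|(u + 8)| + C


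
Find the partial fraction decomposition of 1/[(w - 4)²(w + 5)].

Cover-up at w=-5: C = 1/(-5 - 4)² = 1/81. Cover-up at w=4: B = 1/(4 + 5) = 1/9. Comparing w² coeff: A = -C = -1/81
Result: (-1/81)/(w - 4) + (1/9)/(w - 4)² + (1/81)/(w + 5)


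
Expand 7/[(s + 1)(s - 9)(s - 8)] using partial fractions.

Using cover-up method: P = 7/90, Q = 7/10, R = -7/9
Result: (7/90)/(s + 1) + (7/10)/(s - 9) - (7/9)/(s - 8)


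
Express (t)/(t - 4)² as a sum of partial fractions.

(t) = P(t - 4) + Q. At t = 4: Q = 1·4 + 0 = 4. Coeff of t: P = 1
Result: 1/(t - 4) + 4/(t - 4)²


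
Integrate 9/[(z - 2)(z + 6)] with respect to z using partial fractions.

Decompose: 9/[(z - 2)(z + 6)] = (9/8)/(z - 2) - (9/8)/(z + 6). Integrate each term: (9/8) ln|(z - 2)| - (9/8) ln|(z + 6)| + C


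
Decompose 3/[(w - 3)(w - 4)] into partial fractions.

3/(w - 3)(w - 4) = α/(w - 3) + β/(w - 4). α = 3/(3 - 4) = -3, β = 3/(4 - 3) = 3
Result: -3/(w - 3) + 3/(w - 4)


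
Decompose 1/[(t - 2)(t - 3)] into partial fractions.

1/(t - 2)(t - 3) = P/(t - 2) + Q/(t - 3). P = 1/(2 - 3) = -1, Q = 1/(3 - 2) = 1
Result: -1/(t - 2) + 1/(t - 3)


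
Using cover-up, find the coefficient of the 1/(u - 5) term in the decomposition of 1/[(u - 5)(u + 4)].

Cover (u - 5), set u=5: 1/((u + 4) at u=5) = 1/(9) = 1/9


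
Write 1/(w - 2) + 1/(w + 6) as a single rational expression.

Common denominator (w - 2)(w + 6). Numerator: 1(w + 6) + 1(w - 2) = (w + 6) + (w - 2) = 2w + 4
Result: (2w + 4)/[(w - 2)(w + 6)]


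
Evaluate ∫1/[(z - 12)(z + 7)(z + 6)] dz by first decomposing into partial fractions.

Cover-up: P = 1/342, Q = 1/19, R = -1/18. Decomposition: (1/342)/(z - 12) + (1/19)/(z + 7) - (1/18)/(z + 6). Integrate each term: (1/342) ln|(z - 12)| + (1/19) ln|(z + 7)| - (1/18) ln|(z + 6)| + C


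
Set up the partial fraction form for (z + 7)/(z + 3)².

Repeated linear factor: P/(z + 3) + Q/(z + 3)²


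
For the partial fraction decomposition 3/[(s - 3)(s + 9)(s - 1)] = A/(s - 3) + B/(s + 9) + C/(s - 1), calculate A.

Cover-up at s = 3: A = 3/[(3 + 9)(3 - 1)] = 3/[(12)(2)] = 3/24 = 1/8


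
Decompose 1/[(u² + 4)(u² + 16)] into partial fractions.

Coefficient matching gives A = C = 0, B = 1/(16-4) = 1/12, D = -B = -1/12
Result: (1/12)/(u² + 4) - (1/12)/(u² + 16)


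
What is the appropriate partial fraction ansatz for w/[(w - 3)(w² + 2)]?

Linear + irreducible quadratic: P/(w - 3) + (Qw + R)/(w² + 2)


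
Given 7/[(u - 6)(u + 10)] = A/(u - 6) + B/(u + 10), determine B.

Cover-up at u = -10: B = 7/(-10 - 6) = -7/16


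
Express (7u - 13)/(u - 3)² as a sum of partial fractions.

(7u - 13) = P(u - 3) + Q. At u = 3: Q = 7·3 - 13 = 8. Coeff of u: P = 7
Result: 7/(u - 3) + 8/(u - 3)²


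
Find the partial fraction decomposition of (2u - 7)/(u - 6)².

(2u - 7) = P(u - 6) + Q. At u = 6: Q = 2·6 - 7 = 5. Coeff of u: P = 2
Result: 2/(u - 6) + 5/(u - 6)²


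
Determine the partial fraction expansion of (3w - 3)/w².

(3w - 3) = Aw + B. At w = 0: B = 3·0 - 3 = -3. Coeff of w: A = 3
Result: 3/w - 3/w²


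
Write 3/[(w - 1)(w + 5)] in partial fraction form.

3/(w - 1)(w + 5) = P/(w - 1) + Q/(w + 5). P = 3/(1 + 5) = 1/2, Q = 3/(-5 - 1) = -1/2
Result: (1/2)/(w - 1) - (1/2)/(w + 5)


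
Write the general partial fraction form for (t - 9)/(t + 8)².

Repeated linear factor: A/(t + 8) + B/(t + 8)²


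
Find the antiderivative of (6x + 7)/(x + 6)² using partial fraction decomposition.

Decompose: α = 6, β = 6·(-6) + 7 = -29, so (6x + 7)/(x + 6)² = 6/(x + 6) - 29/(x + 6)². Integrate: ∫ α/(x + 6) dx = 6 ln|(x + 6)|; ∫ β/(x + 6)² dx = 29/(x + 6). Sum: 6 ln|(x + 6)| + 29/(x + 6) + C


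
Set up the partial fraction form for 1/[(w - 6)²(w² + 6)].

Repeated linear + quadratic: A/(w - 6) + B/(w - 6)² + (Cw + D)/(w² + 6)


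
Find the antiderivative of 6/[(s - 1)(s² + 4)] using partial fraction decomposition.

Cover-up at s=1: P = 6/(1²+4) = 6/5. Coeff matching: Q = -6/5, R = -6/5. Decomposition: (6/5)/(s - 1) - ((6/5)s + 6/5)/(s² + 4). Integrate: linear → ln, quadratic → (1/2)ln + arctan: (6/5) ln|(s - 1)| - (3/5) ln(s² + 4) - (3/5) arctan(s/2) + C


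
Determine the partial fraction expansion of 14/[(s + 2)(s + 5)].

14/(s + 2)(s + 5) = α/(s + 2) + β/(s + 5). α = 14/(-2 + 5) = 14/3, β = 14/(-5 + 2) = -14/3
Result: (14/3)/(s + 2) - (14/3)/(s + 5)


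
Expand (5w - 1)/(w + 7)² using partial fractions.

(5w - 1) = P(w + 7) + Q. At w = -7: Q = 5·(-7) - 1 = -36. Coeff of w: P = 5
Result: 5/(w + 7) - 36/(w + 7)²


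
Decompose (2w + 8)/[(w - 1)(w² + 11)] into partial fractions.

At w=1: A = (2·1 + 8)/(1² + 11) = 5/6. B = -A = -5/6, C = 2 - 1·A = 7/6
Result: (5/6)/(w - 1) - ((5/6)w - 7/6)/(w² + 11)


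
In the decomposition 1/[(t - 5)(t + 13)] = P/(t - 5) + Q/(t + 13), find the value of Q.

Cover-up at t = -13: Q = 1/(-13 - 5) = -1/18


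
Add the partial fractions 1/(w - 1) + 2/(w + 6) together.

Common denominator (w - 1)(w + 6). Numerator: 1(w + 6) + 2(w - 1) = (w + 6) + (2w - 2) = 3w + 4
Result: (3w + 4)/[(w - 1)(w + 6)]


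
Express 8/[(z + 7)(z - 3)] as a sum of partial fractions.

8/(z + 7)(z - 3) = A/(z + 7) + B/(z - 3). A = 8/(-7 - 3) = -4/5, B = 8/(3 + 7) = 4/5
Result: (-4/5)/(z + 7) + (4/5)/(z - 3)


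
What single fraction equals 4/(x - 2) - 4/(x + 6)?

Common denominator (x - 2)(x + 6). Numerator: 4(x + 6) - 4(x - 2) = (4x + 24) - (4x - 8) = 32
Result: (32)/[(x - 2)(x + 6)]


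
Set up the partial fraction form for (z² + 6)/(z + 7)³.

Repeated linear factor (power 3): A/(z + 7) + B/(z + 7)² + C/(z + 7)³


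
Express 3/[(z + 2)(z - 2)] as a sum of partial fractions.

3/(z + 2)(z - 2) = A/(z + 2) + B/(z - 2). A = 3/(-2 - 2) = -3/4, B = 3/(2 + 2) = 3/4
Result: (-3/4)/(z + 2) + (3/4)/(z - 2)


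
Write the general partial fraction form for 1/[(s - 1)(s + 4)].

Distinct linear factors: P/(s - 1) + Q/(s + 4)


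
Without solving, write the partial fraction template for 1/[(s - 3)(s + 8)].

Distinct linear factors: P/(s - 3) + Q/(s + 8)


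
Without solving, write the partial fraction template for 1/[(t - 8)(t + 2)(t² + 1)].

Two linear + quadratic: A/(t - 8) + B/(t + 2) + (Ct + D)/(t² + 1)


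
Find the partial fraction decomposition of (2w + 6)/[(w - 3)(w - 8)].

At w=3: P = (2·3 + 6)/(3 - 8) = -12/5. At w=8: Q = (2·8 + 6)/(8 - 3) = 22/5
Result: (-12/5)/(w - 3) + (22/5)/(w - 8)


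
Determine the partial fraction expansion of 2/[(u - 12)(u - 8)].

2/(u - 12)(u - 8) = P/(u - 12) + Q/(u - 8). P = 2/(12 - 8) = 1/2, Q = 2/(8 - 12) = -1/2
Result: (1/2)/(u - 12) - (1/2)/(u - 8)


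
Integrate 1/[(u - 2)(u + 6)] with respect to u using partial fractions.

Decompose: 1/[(u - 2)(u + 6)] = (1/8)/(u - 2) - (1/8)/(u + 6). Integrate each term: (1/8) ln|(u - 2)| - (1/8) ln|(u + 6)| + C


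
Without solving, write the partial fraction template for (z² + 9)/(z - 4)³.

Repeated linear factor (power 3): A/(z - 4) + B/(z - 4)² + C/(z - 4)³


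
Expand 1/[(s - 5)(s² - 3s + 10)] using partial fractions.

Cover-up at s = 5: P = 1/(5² - 3·5 + 10) = 1/20. Then Q = -P = -1/20, R = -P·(-3 + 5) = -1/10
Result: (1/20)/(s - 5) - ((1/20)s + 1/10)/(s² - 3s + 10)


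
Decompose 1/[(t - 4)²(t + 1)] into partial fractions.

Cover-up at t=-1: R = 1/(-1 - 4)² = 1/25. Cover-up at t=4: Q = 1/(4 + 1) = 1/5. Comparing t² coeff: P = -R = -1/25
Result: (-1/25)/(t - 4) + (1/5)/(t - 4)² + (1/25)/(t + 1)


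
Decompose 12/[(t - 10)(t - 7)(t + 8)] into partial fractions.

Using cover-up method: A = 2/9, B = -4/15, C = 2/45
Result: (2/9)/(t - 10) - (4/15)/(t - 7) + (2/45)/(t + 8)


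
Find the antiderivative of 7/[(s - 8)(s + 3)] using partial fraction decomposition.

Decompose: 7/[(s - 8)(s + 3)] = (7/11)/(s - 8) - (7/11)/(s + 3). Integrate each term: (7/11) ln|(s - 8)| - (7/11) ln|(s + 3)| + C


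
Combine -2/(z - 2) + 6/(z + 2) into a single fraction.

Common denominator (z - 2)(z + 2). Numerator: -2(z + 2) + 6(z - 2) = (-2z - 4) + (6z - 12) = 4z - 16
Result: (4z - 16)/[(z - 2)(z + 2)]


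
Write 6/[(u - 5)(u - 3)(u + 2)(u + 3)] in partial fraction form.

Using Heaviside cover-up: (3/56)/(u - 5) - (1/10)/(u - 3) + (6/35)/(u + 2) - (1/8)/(u + 3)


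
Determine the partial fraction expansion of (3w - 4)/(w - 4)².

(3w - 4) = P(w - 4) + Q. At w = 4: Q = 3·4 - 4 = 8. Coeff of w: P = 3
Result: 3/(w - 4) + 8/(w - 4)²


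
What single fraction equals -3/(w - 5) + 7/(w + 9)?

Common denominator (w - 5)(w + 9). Numerator: -3(w + 9) + 7(w - 5) = (-3w - 27) + (7w - 35) = 4w - 62
Result: (4w - 62)/[(w - 5)(w + 9)]


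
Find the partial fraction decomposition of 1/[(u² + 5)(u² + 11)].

Coefficient matching gives α = γ = 0, β = 1/(11-5) = 1/6, δ = -β = -1/6
Result: (1/6)/(u² + 5) - (1/6)/(u² + 11)


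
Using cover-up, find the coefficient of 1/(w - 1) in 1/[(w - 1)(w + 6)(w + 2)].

Cover (w - 1), set w=1: 1/[(1 + 6)(1 + 2)] = 1/21


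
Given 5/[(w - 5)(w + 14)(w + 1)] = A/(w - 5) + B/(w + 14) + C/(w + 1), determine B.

Cover-up at w = -14: B = 5/[(-14 - 5)(-14 + 1)] = 5/[(-19)(-13)] = 5/247


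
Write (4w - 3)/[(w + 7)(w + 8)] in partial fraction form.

At w=-7: α = (4·(-7) - 3)/(-7 + 8) = -31. At w=-8: β = (4·(-8) - 3)/(-8 + 7) = 35
Result: -31/(w + 7) + 35/(w + 8)


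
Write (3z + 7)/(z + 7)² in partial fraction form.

(3z + 7) = P(z + 7) + Q. At z = -7: Q = 3·(-7) + 7 = -14. Coeff of z: P = 3
Result: 3/(z + 7) - 14/(z + 7)²


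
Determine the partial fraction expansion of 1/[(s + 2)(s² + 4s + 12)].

Cover-up at s = -2: A = 1/((-2)² + 4·(-2) + 12) = 1/8. Then B = -A = -1/8, C = -A·(4 - 2) = -1/4
Result: (1/8)/(s + 2) - ((1/8)s + 1/4)/(s² + 4s + 12)


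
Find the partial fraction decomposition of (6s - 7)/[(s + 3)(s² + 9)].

At s=-3: P = (6·(-3) - 7)/((-3)² + 9) = -25/18. Q = -P = 25/18, R = 6 - (-3)·P = 11/6
Result: (-25/18)/(s + 3) + ((25/18)s + 11/6)/(s² + 9)


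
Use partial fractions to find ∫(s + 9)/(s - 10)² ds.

Decompose: P = 1, Q = 1·10 + 9 = 19, so (s + 9)/(s - 10)² = 1/(s - 10) + 19/(s - 10)². Integrate: ∫ P/(s - 10) ds = ln|(s - 10)|; ∫ Q/(s - 10)² ds = -19/(s - 10). Sum: ln|(s - 10)| - 19/(s - 10) + C


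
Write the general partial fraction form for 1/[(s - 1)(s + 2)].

Distinct linear factors: P/(s - 1) + Q/(s + 2)


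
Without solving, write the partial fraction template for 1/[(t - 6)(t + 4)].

Distinct linear factors: A/(t - 6) + B/(t + 4)


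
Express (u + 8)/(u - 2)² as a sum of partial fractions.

(u + 8) = α(u - 2) + β. At u = 2: β = 1·2 + 8 = 10. Coeff of u: α = 1
Result: 1/(u - 2) + 10/(u - 2)²


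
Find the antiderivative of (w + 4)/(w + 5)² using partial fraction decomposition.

Decompose: A = 1, B = 1·(-5) + 4 = -1, so (w + 4)/(w + 5)² = 1/(w + 5) - 1/(w + 5)². Integrate: ∫ A/(w + 5) dw = ln|(w + 5)|; ∫ B/(w + 5)² dw = 1/(w + 5). Sum: ln|(w + 5)| + 1/(w + 5) + C


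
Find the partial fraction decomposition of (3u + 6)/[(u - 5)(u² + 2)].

At u=5: A = (3·5 + 6)/(5² + 2) = 7/9. B = -A = -7/9, C = 3 - 5·A = -8/9
Result: (7/9)/(u - 5) - ((7/9)u + 8/9)/(u² + 2)


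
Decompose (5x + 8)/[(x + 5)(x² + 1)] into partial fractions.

At x=-5: P = (5·(-5) + 8)/((-5)² + 1) = -17/26. Q = -P = 17/26, R = 5 - (-5)·P = 45/26
Result: (-17/26)/(x + 5) + ((17/26)x + 45/26)/(x² + 1)


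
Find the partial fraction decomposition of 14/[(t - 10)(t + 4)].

14/(t - 10)(t + 4) = α/(t - 10) + β/(t + 4). α = 14/(10 + 4) = 1, β = 14/(-4 - 10) = -1
Result: 1/(t - 10) - 1/(t + 4)


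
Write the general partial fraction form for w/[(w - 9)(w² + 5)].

Linear + irreducible quadratic: P/(w - 9) + (Qw + R)/(w² + 5)


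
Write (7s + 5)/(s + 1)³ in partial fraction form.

(7s + 5) = A(s + 1)² + B(s + 1) + C. At s = -1: C = 7·(-1) + 5 = -2. Coefficients: A = 0, B = 7
Result: 7/(s + 1)² - 2/(s + 1)³


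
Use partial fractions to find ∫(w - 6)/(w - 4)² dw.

Decompose: α = 1, β = 1·4 - 6 = -2, so (w - 6)/(w - 4)² = 1/(w - 4) - 2/(w - 4)². Integrate: ∫ α/(w - 4) dw = ln|(w - 4)|; ∫ β/(w - 4)² dw = 2/(w - 4). Sum: ln|(w - 4)| + 2/(w - 4) + C


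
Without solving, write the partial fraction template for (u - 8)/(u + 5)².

Repeated linear factor: A/(u + 5) + B/(u + 5)²


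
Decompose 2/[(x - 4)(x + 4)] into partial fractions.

2/(x - 4)(x + 4) = P/(x - 4) + Q/(x + 4). P = 2/(4 + 4) = 1/4, Q = 2/(-4 - 4) = -1/4
Result: (1/4)/(x - 4) - (1/4)/(x + 4)


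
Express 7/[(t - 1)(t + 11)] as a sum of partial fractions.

7/(t - 1)(t + 11) = P/(t - 1) + Q/(t + 11). P = 7/(1 + 11) = 7/12, Q = 7/(-11 - 1) = -7/12
Result: (7/12)/(t - 1) - (7/12)/(t + 11)


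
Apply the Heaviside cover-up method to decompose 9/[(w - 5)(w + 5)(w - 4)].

Cover (w - 5), w=5: P = 9/[(5 + 5)(5 - 4)] = 9/10. Cover (w + 5), w=-5: Q = 9/[(-5 - 5)(-5 - 4)] = 1/10. Cover (w - 4), w=4: R = 9/[(4 - 5)(4 + 5)] = -1.
Result: (9/10)/(w - 5) + (1/10)/(w + 5) - 1/(w - 4)


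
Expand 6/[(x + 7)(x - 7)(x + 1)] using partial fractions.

Using cover-up method: A = 1/14, B = 3/56, C = -1/8
Result: (1/14)/(x + 7) + (3/56)/(x - 7) - (1/8)/(x + 1)


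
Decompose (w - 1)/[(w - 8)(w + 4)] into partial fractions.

At w=8: α = (1·8 - 1)/(8 + 4) = 7/12. At w=-4: β = (1·(-4) - 1)/(-4 - 8) = 5/12
Result: (7/12)/(w - 8) + (5/12)/(w + 4)


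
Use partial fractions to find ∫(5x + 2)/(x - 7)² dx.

Decompose: α = 5, β = 5·7 + 2 = 37, so (5x + 2)/(x - 7)² = 5/(x - 7) + 37/(x - 7)². Integrate: ∫ α/(x - 7) dx = 5 ln|(x - 7)|; ∫ β/(x - 7)² dx = -37/(x - 7). Sum: 5 ln|(x - 7)| - 37/(x - 7) + C


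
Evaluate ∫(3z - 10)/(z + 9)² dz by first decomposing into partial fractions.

Decompose: P = 3, Q = 3·(-9) - 10 = -37, so (3z - 10)/(z + 9)² = 3/(z + 9) - 37/(z + 9)². Integrate: ∫ P/(z + 9) dz = 3 ln|(z + 9)|; ∫ Q/(z + 9)² dz = 37/(z + 9). Sum: 3 ln|(z + 9)| + 37/(z + 9) + C


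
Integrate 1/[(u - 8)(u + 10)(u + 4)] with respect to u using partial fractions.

Cover-up: α = 1/216, β = 1/108, γ = -1/72. Decomposition: (1/216)/(u - 8) + (1/108)/(u + 10) - (1/72)/(u + 4). Integrate each term: (1/216) ln|(u - 8)| + (1/108) ln|(u + 10)| - (1/72) ln|(u + 4)| + C


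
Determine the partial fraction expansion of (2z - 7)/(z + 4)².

(2z - 7) = P(z + 4) + Q. At z = -4: Q = 2·(-4) - 7 = -15. Coeff of z: P = 2
Result: 2/(z + 4) - 15/(z + 4)²


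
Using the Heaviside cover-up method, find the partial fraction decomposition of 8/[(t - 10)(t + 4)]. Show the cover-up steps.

Cover (t - 10): set t=10, get P = 8/(10 + 4) = 4/7. Cover (t + 4): set t=-4, get Q = 8/(-4 - 10) = -4/7.
Result: (4/7)/(t - 10) - (4/7)/(t + 4)


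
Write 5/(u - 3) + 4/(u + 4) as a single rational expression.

Common denominator (u - 3)(u + 4). Numerator: 5(u + 4) + 4(u - 3) = (5u + 20) + (4u - 12) = 9u + 8
Result: (9u + 8)/[(u - 3)(u + 4)]


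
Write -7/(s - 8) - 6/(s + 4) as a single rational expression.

Common denominator (s - 8)(s + 4). Numerator: -7(s + 4) - 6(s - 8) = (-7s - 28) - (6s - 48) = -13s + 20
Result: (-13s + 20)/[(s - 8)(s + 4)]


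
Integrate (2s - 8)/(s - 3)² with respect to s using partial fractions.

Decompose: P = 2, Q = 2·3 - 8 = -2, so (2s - 8)/(s - 3)² = 2/(s - 3) - 2/(s - 3)². Integrate: ∫ P/(s - 3) ds = 2 ln|(s - 3)|; ∫ Q/(s - 3)² ds = 2/(s - 3). Sum: 2 ln|(s - 3)| + 2/(s - 3) + C


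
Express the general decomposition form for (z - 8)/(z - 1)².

Repeated linear factor: A/(z - 1) + B/(z - 1)²


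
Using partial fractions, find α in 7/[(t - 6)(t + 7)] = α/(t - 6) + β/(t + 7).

Cover-up at t = 6: α = 7/(6 + 7) = 7/13


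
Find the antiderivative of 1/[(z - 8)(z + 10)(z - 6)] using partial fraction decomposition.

Cover-up: α = 1/36, β = 1/288, γ = -1/32. Decomposition: (1/36)/(z - 8) + (1/288)/(z + 10) - (1/32)/(z - 6). Integrate each term: (1/36) ln|(z - 8)| + (1/288) ln|(z + 10)| - (1/32) ln|(z - 6)| + C


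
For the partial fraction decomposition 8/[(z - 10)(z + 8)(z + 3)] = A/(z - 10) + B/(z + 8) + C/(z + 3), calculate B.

Cover-up at z = -8: B = 8/[(-8 - 10)(-8 + 3)] = 8/[(-18)(-5)] = 8/90 = 4/45


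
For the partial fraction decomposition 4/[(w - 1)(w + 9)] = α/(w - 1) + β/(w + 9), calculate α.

Cover-up at w = 1: α = 4/(1 + 9) = 4/10 = 2/5


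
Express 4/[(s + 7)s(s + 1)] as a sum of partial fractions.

Using cover-up method: α = 2/21, β = 4/7, γ = -2/3
Result: (2/21)/(s + 7) + (4/7)/s - (2/3)/(s + 1)


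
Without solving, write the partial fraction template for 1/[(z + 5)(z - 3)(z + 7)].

Three distinct linear factors: α/(z + 5) + β/(z - 3) + γ/(z + 7)


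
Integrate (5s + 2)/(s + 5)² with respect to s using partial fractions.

Decompose: α = 5, β = 5·(-5) + 2 = -23, so (5s + 2)/(s + 5)² = 5/(s + 5) - 23/(s + 5)². Integrate: ∫ α/(s + 5) ds = 5 ln|(s + 5)|; ∫ β/(s + 5)² ds = 23/(s + 5). Sum: 5 ln|(s + 5)| + 23/(s + 5) + C


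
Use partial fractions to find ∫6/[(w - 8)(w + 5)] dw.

Decompose: 6/[(w - 8)(w + 5)] = (6/13)/(w - 8) - (6/13)/(w + 5). Integrate each term: (6/13) ln|(w - 8)| - (6/13) ln|(w + 5)| + C


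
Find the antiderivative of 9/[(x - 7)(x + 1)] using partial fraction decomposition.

Decompose: 9/[(x - 7)(x + 1)] = (9/8)/(x - 7) - (9/8)/(x + 1). Integrate each term: (9/8) ln|(x - 7)| - (9/8) ln|(x + 1)| + C


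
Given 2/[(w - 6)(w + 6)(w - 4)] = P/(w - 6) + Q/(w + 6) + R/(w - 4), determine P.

Cover-up at w = 6: P = 2/[(6 + 6)(6 - 4)] = 2/[(12)(2)] = 2/24 = 1/12


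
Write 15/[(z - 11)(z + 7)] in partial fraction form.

15/(z - 11)(z + 7) = α/(z - 11) + β/(z + 7). α = 15/(11 + 7) = 5/6, β = 15/(-7 - 11) = -5/6
Result: (5/6)/(z - 11) - (5/6)/(z + 7)


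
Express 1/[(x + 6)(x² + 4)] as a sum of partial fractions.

Cover-up at x = -6: A = 1/((-6)² + 4) = 1/40. Then B = -A = -1/40, C = -A·(0 - 6) = 3/20
Result: (1/40)/(x + 6) - ((1/40)x - 3/20)/(x² + 4)


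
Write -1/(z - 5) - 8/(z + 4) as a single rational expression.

Common denominator (z - 5)(z + 4). Numerator: -1(z + 4) - 8(z - 5) = (-z - 4) - (8z - 40) = -9z + 36
Result: (-9z + 36)/[(z - 5)(z + 4)]


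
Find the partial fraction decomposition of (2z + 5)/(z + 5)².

(2z + 5) = P(z + 5) + Q. At z = -5: Q = 2·(-5) + 5 = -5. Coeff of z: P = 2
Result: 2/(z + 5) - 5/(z + 5)²


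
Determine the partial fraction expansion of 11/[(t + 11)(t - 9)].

11/(t + 11)(t - 9) = P/(t + 11) + Q/(t - 9). P = 11/(-11 - 9) = -11/20, Q = 11/(9 + 11) = 11/20
Result: (-11/20)/(t + 11) + (11/20)/(t - 9)


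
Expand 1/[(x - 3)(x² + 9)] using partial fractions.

Cover-up at x = 3: α = 1/(3² + 9) = 1/18. Then β = -α = -1/18, γ = -α·(0 + 3) = -1/6
Result: (1/18)/(x - 3) - ((1/18)x + 1/6)/(x² + 9)


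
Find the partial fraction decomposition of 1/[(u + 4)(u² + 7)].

Cover-up at u = -4: A = 1/((-4)² + 7) = 1/23. Then B = -A = -1/23, C = -A·(0 - 4) = 4/23
Result: (1/23)/(u + 4) - ((1/23)u - 4/23)/(u² + 7)


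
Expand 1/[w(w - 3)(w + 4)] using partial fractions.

Using cover-up method: α = -1/12, β = 1/21, γ = 1/28
Result: (-1/12)/w + (1/21)/(w - 3) + (1/28)/(w + 4)


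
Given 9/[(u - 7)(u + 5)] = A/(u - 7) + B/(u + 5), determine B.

Cover-up at u = -5: B = 9/(-5 - 7) = -9/12 = -3/4


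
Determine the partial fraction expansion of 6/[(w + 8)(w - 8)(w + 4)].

Using cover-up method: P = 3/32, Q = 1/32, R = -1/8
Result: (3/32)/(w + 8) + (1/32)/(w - 8) - (1/8)/(w + 4)
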